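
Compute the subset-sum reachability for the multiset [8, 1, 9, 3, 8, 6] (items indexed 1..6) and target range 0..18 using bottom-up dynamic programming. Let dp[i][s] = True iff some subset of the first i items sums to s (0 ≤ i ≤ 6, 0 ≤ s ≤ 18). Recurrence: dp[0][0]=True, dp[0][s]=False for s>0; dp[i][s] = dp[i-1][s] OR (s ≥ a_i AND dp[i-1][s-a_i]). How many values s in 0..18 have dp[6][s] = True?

i\s   0   1   2   3   4   5   6   7   8   9  10  11  12  13  14  15  16  17  18
  0   T   F   F   F   F   F   F   F   F   F   F   F   F   F   F   F   F   F   F
  1   T   F   F   F   F   F   F   F   T   F   F   F   F   F   F   F   F   F   F
  2   T   T   F   F   F   F   F   F   T   T   F   F   F   F   F   F   F   F   F
  3   T   T   F   F   F   F   F   F   T   T   T   F   F   F   F   F   F   T   T
  4   T   T   F   T   T   F   F   F   T   T   T   T   T   T   F   F   F   T   T
  5   T   T   F   T   T   F   F   F   T   T   T   T   T   T   F   F   T   T   T
  6   T   T   F   T   T   F   T   T   T   T   T   T   T   T   T   T   T   T   T

17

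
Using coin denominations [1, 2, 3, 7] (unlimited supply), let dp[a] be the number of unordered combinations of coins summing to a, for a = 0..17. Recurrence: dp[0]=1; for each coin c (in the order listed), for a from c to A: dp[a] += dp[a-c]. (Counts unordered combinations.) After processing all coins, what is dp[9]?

after  coin     0     1     2     3     4     5     6     7     8     9    10    11    12    13    14    15    16    17
          1     1     1     1     1     1     1     1     1     1     1     1     1     1     1     1     1     1     1
          2     1     1     2     2     3     3     4     4     5     5     6     6     7     7     8     8     9     9
          3     1     1     2     3     4     5     7     8    10    12    14    16    19    21    24    27    30    33
          7     1     1     2     3     4     5     7     9    11    14    17    20    24    28    33    38    44    50

14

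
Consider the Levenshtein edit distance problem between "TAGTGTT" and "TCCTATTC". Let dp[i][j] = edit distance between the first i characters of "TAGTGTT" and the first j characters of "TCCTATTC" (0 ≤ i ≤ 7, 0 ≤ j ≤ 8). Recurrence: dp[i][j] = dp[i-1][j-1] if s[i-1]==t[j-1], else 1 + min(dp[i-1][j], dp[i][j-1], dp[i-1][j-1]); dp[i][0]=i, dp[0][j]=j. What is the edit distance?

4

   ''  T  C  C  T  A  T  T  C
''  0  1  2  3  4  5  6  7  8
 T  1  0  1  2  3  4  5  6  7
 A  2  1  1  2  3  3  4  5  6
 G  3  2  2  2  3  4  4  5  6
 T  4  3  3  3  2  3  4  4  5
 G  5  4  4  4  3  3  4  5  5
 T  6  5  5  5  4  4  3  4  5
 T  7  6  6  6  5  5  4  3  4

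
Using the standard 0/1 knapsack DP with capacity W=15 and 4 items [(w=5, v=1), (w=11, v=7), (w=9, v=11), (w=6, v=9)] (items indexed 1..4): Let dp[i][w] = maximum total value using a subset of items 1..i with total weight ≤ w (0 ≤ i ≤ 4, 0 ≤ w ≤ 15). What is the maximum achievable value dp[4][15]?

20

i\w   0   1   2   3   4   5   6   7   8   9  10  11  12  13  14  15
  0   0   0   0   0   0   0   0   0   0   0   0   0   0   0   0   0
  1   0   0   0   0   0   1   1   1   1   1   1   1   1   1   1   1
  2   0   0   0   0   0   1   1   1   1   1   1   7   7   7   7   7
  3   0   0   0   0   0   1   1   1   1  11  11  11  11  11  12  12
  4   0   0   0   0   0   1   9   9   9  11  11  11  11  11  12  20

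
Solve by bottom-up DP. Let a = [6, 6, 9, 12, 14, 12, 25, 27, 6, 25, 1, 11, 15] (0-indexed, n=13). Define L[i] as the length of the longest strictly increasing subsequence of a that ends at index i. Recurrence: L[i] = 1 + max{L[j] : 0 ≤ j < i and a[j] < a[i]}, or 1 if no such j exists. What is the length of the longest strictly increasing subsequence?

6

   i    0    1    2    3    4    5    6    7    8    9   10   11   12
a[i]    6    6    9   12   14   12   25   27    6   25    1   11   15
L[i]    1    1    2    3    4    3    5    6    1    5    1    3    5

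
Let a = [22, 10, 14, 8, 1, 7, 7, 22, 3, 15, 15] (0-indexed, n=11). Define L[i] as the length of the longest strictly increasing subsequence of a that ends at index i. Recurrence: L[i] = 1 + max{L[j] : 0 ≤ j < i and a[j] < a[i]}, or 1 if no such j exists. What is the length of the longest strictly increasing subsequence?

3

   i    0    1    2    3    4    5    6    7    8    9   10
a[i]   22   10   14    8    1    7    7   22    3   15   15
L[i]    1    1    2    1    1    2    2    3    2    3    3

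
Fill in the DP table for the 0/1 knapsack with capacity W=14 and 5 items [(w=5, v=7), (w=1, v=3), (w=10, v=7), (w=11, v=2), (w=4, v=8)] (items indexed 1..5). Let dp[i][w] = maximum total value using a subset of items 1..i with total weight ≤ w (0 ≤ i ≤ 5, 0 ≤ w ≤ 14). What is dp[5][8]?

11

i\w   0   1   2   3   4   5   6   7   8   9  10  11  12  13  14
  0   0   0   0   0   0   0   0   0   0   0   0   0   0   0   0
  1   0   0   0   0   0   7   7   7   7   7   7   7   7   7   7
  2   0   3   3   3   3   7  10  10  10  10  10  10  10  10  10
  3   0   3   3   3   3   7  10  10  10  10  10  10  10  10  10
  4   0   3   3   3   3   7  10  10  10  10  10  10  10  10  10
  5   0   3   3   3   8  11  11  11  11  15  18  18  18  18  18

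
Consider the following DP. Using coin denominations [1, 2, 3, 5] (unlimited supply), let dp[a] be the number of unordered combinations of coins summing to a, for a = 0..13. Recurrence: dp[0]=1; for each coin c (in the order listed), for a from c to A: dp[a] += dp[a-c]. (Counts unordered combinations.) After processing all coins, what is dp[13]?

after  coin     0     1     2     3     4     5     6     7     8     9    10    11    12    13
          1     1     1     1     1     1     1     1     1     1     1     1     1     1     1
          2     1     1     2     2     3     3     4     4     5     5     6     6     7     7
          3     1     1     2     3     4     5     7     8    10    12    14    16    19    21
          5     1     1     2     3     4     6     8    10    13    16    20    24    29    34

34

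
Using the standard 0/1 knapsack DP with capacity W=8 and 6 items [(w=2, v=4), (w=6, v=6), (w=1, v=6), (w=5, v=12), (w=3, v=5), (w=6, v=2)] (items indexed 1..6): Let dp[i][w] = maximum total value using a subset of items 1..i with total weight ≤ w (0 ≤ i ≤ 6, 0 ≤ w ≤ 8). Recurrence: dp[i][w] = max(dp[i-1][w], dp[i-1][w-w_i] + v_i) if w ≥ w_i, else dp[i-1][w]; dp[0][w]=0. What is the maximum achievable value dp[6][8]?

22

i\w   0   1   2   3   4   5   6   7   8
  0   0   0   0   0   0   0   0   0   0
  1   0   0   4   4   4   4   4   4   4
  2   0   0   4   4   4   4   6   6  10
  3   0   6   6  10  10  10  10  12  12
  4   0   6   6  10  10  12  18  18  22
  5   0   6   6  10  11  12  18  18  22
  6   0   6   6  10  11  12  18  18  22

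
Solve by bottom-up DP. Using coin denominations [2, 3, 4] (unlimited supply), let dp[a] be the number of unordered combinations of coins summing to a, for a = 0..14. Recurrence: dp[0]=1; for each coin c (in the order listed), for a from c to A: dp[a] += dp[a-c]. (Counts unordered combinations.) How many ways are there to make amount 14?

8

after  coin     0     1     2     3     4     5     6     7     8     9    10    11    12    13    14
          2     1     0     1     0     1     0     1     0     1     0     1     0     1     0     1
          3     1     0     1     1     1     1     2     1     2     2     2     2     3     2     3
          4     1     0     1     1     2     1     3     2     4     3     5     4     7     5     8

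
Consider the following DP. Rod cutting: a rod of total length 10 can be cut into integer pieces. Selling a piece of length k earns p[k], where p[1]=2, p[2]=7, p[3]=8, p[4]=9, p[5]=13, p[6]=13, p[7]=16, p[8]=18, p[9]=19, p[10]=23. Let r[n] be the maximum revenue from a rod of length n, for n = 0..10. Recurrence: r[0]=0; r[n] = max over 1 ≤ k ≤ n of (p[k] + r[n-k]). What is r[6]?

   n    0    1    2    3    4    5    6    7    8    9   10
r[n]    0    2    7    9   14   16   21   23   28   30   35

21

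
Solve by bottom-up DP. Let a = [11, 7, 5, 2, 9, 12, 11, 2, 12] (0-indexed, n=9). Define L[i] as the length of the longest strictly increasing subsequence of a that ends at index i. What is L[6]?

   i    0    1    2    3    4    5    6    7    8
a[i]   11    7    5    2    9   12   11    2   12
L[i]    1    1    1    1    2    3    3    1    4

3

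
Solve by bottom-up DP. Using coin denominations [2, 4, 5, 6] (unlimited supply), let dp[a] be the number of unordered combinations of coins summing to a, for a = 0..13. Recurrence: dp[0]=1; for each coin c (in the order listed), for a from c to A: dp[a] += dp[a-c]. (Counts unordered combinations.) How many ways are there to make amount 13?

4

after  coin     0     1     2     3     4     5     6     7     8     9    10    11    12    13
          2     1     0     1     0     1     0     1     0     1     0     1     0     1     0
          4     1     0     1     0     2     0     2     0     3     0     3     0     4     0
          5     1     0     1     0     2     1     2     1     3     2     4     2     5     3
          6     1     0     1     0     2     1     3     1     4     2     6     3     8     4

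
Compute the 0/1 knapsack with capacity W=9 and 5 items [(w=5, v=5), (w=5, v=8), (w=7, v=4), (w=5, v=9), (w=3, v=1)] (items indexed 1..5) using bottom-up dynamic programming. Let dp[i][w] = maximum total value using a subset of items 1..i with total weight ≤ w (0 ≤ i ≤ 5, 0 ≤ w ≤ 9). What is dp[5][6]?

9

i\w   0   1   2   3   4   5   6   7   8   9
  0   0   0   0   0   0   0   0   0   0   0
  1   0   0   0   0   0   5   5   5   5   5
  2   0   0   0   0   0   8   8   8   8   8
  3   0   0   0   0   0   8   8   8   8   8
  4   0   0   0   0   0   9   9   9   9   9
  5   0   0   0   1   1   9   9   9  10  10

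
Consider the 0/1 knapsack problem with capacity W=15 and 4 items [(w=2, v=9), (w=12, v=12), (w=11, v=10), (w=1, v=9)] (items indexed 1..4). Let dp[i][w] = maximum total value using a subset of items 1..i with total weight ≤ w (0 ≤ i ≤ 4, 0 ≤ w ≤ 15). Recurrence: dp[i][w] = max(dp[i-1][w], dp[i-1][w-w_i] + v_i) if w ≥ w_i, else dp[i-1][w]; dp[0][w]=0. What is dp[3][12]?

i\w   0   1   2   3   4   5   6   7   8   9  10  11  12  13  14  15
  0   0   0   0   0   0   0   0   0   0   0   0   0   0   0   0   0
  1   0   0   9   9   9   9   9   9   9   9   9   9   9   9   9   9
  2   0   0   9   9   9   9   9   9   9   9   9   9  12  12  21  21
  3   0   0   9   9   9   9   9   9   9   9   9  10  12  19  21  21
  4   0   9   9  18  18  18  18  18  18  18  18  18  19  21  28  30

12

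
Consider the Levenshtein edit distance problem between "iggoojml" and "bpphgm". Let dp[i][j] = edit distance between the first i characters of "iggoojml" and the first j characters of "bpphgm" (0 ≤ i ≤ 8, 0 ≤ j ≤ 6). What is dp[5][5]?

   ''  b  p  p  h  g  m
''  0  1  2  3  4  5  6
 i  1  1  2  3  4  5  6
 g  2  2  2  3  4  4  5
 g  3  3  3  3  4  4  5
 o  4  4  4  4  4  5  5
 o  5  5  5  5  5  5  6
 j  6  6  6  6  6  6  6
 m  7  7  7  7  7  7  6
 l  8  8  8  8  8  8  7

5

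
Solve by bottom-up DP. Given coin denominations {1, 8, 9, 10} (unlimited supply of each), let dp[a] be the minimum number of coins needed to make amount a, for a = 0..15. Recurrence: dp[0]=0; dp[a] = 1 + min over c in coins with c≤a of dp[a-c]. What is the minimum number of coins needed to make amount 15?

 a  0  1  2  3  4  5  6  7  8  9 10 11 12 13 14 15
dp  0  1  2  3  4  5  6  7  1  1  1  2  3  4  5  6

6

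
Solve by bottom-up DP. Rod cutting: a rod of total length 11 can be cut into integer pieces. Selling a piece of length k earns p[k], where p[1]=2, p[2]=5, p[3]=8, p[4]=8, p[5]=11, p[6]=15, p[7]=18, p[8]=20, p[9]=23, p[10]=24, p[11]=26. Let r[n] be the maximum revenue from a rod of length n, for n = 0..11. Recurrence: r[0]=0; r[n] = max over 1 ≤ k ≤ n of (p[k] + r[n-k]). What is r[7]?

18

   n    0    1    2    3    4    5    6    7    8    9   10   11
r[n]    0    2    5    8   10   13   16   18   21   24   26   29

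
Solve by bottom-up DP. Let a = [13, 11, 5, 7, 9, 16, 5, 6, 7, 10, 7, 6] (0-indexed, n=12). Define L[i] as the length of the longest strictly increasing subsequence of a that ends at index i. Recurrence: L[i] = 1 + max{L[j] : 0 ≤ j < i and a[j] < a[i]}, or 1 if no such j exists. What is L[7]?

2

   i    0    1    2    3    4    5    6    7    8    9   10   11
a[i]   13   11    5    7    9   16    5    6    7   10    7    6
L[i]    1    1    1    2    3    4    1    2    3    4    3    2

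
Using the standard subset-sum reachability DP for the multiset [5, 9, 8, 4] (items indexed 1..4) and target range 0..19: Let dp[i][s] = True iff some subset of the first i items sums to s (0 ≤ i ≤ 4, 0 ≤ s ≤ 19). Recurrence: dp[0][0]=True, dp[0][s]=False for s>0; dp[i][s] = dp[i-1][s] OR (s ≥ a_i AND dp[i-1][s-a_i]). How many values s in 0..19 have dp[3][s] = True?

7

i\s   0   1   2   3   4   5   6   7   8   9  10  11  12  13  14  15  16  17  18  19
  0   T   F   F   F   F   F   F   F   F   F   F   F   F   F   F   F   F   F   F   F
  1   T   F   F   F   F   T   F   F   F   F   F   F   F   F   F   F   F   F   F   F
  2   T   F   F   F   F   T   F   F   F   T   F   F   F   F   T   F   F   F   F   F
  3   T   F   F   F   F   T   F   F   T   T   F   F   F   T   T   F   F   T   F   F
  4   T   F   F   F   T   T   F   F   T   T   F   F   T   T   T   F   F   T   T   F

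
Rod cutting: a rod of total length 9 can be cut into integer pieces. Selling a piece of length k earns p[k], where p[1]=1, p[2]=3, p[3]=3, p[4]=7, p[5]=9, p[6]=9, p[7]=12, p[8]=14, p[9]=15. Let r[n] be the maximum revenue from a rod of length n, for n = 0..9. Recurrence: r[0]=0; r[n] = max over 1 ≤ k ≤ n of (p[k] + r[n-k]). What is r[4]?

   n    0    1    2    3    4    5    6    7    8    9
r[n]    0    1    3    4    7    9   10   12   14   16

7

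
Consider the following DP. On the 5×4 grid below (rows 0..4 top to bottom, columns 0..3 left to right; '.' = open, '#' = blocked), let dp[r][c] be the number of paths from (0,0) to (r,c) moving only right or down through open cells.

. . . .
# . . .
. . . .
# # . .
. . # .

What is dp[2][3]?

6

r\c   0   1   2   3
  0   1   1   1   1
  1   0   1   2   3
  2   0   1   3   6
  3   0   0   3   9
  4   0   0   0   9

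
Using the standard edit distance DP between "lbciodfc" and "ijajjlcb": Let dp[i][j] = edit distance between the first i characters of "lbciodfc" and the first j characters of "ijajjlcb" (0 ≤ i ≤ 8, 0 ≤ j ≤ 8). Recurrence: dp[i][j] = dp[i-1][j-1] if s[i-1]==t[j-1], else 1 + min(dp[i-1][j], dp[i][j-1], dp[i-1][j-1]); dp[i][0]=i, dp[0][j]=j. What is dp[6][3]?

5

   ''  i  j  a  j  j  l  c  b
''  0  1  2  3  4  5  6  7  8
 l  1  1  2  3  4  5  5  6  7
 b  2  2  2  3  4  5  6  6  6
 c  3  3  3  3  4  5  6  6  7
 i  4  3  4  4  4  5  6  7  7
 o  5  4  4  5  5  5  6  7  8
 d  6  5  5  5  6  6  6  7  8
 f  7  6  6  6  6  7  7  7  8
 c  8  7  7  7  7  7  8  7  8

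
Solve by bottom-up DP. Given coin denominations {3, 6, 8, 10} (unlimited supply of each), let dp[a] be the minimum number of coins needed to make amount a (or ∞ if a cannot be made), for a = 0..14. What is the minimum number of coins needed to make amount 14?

 a  0  1  2  3  4  5  6  7  8  9 10 11 12 13 14
dp  0  -  -  1  -  -  1  -  1  2  1  2  2  2  2
(- denotes ∞ / unreachable)

2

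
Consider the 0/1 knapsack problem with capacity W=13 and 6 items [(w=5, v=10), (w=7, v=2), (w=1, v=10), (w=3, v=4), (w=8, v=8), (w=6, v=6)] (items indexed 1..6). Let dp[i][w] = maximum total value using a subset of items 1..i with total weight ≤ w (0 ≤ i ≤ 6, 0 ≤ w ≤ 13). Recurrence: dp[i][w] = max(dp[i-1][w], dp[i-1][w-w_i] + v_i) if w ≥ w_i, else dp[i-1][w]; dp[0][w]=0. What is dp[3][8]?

i\w   0   1   2   3   4   5   6   7   8   9  10  11  12  13
  0   0   0   0   0   0   0   0   0   0   0   0   0   0   0
  1   0   0   0   0   0  10  10  10  10  10  10  10  10  10
  2   0   0   0   0   0  10  10  10  10  10  10  10  12  12
  3   0  10  10  10  10  10  20  20  20  20  20  20  20  22
  4   0  10  10  10  14  14  20  20  20  24  24  24  24  24
  5   0  10  10  10  14  14  20  20  20  24  24  24  24  24
  6   0  10  10  10  14  14  20  20  20  24  24  24  26  26

20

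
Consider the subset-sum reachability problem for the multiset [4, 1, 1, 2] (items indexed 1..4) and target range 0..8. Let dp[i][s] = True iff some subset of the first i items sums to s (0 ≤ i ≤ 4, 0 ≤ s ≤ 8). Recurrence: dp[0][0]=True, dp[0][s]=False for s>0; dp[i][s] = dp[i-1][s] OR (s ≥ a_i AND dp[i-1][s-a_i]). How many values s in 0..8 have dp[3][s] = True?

i\s   0   1   2   3   4   5   6   7   8
  0   T   F   F   F   F   F   F   F   F
  1   T   F   F   F   T   F   F   F   F
  2   T   T   F   F   T   T   F   F   F
  3   T   T   T   F   T   T   T   F   F
  4   T   T   T   T   T   T   T   T   T

6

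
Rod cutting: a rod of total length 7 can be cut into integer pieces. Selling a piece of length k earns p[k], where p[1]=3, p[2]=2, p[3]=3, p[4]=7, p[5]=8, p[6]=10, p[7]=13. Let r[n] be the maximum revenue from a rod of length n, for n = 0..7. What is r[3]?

   n    0    1    2    3    4    5    6    7
r[n]    0    3    6    9   12   15   18   21

9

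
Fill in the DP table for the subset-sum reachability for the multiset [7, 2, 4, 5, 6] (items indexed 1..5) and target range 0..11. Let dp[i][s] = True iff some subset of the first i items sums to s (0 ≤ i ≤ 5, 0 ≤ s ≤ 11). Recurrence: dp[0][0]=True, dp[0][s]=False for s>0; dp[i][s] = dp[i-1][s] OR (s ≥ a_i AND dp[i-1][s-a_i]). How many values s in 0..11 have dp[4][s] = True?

i\s   0   1   2   3   4   5   6   7   8   9  10  11
  0   T   F   F   F   F   F   F   F   F   F   F   F
  1   T   F   F   F   F   F   F   T   F   F   F   F
  2   T   F   T   F   F   F   F   T   F   T   F   F
  3   T   F   T   F   T   F   T   T   F   T   F   T
  4   T   F   T   F   T   T   T   T   F   T   F   T
  5   T   F   T   F   T   T   T   T   T   T   T   T

8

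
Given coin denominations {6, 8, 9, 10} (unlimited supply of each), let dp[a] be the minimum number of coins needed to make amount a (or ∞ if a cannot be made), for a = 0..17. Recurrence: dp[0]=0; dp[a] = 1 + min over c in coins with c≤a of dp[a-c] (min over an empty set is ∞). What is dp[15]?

2

 a  0  1  2  3  4  5  6  7  8  9 10 11 12 13 14 15 16 17
dp  0  -  -  -  -  -  1  -  1  1  1  -  2  -  2  2  2  2
(- denotes ∞ / unreachable)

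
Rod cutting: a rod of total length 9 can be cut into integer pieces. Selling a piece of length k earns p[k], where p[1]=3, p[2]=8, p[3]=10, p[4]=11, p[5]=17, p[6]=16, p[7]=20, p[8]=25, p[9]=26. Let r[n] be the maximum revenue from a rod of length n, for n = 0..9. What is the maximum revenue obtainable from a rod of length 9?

35

   n    0    1    2    3    4    5    6    7    8    9
r[n]    0    3    8   11   16   19   24   27   32   35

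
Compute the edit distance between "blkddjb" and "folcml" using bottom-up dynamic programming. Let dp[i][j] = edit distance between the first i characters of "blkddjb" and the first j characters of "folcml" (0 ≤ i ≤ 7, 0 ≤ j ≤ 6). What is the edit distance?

7

   ''  f  o  l  c  m  l
''  0  1  2  3  4  5  6
 b  1  1  2  3  4  5  6
 l  2  2  2  2  3  4  5
 k  3  3  3  3  3  4  5
 d  4  4  4  4  4  4  5
 d  5  5  5  5  5  5  5
 j  6  6  6  6  6  6  6
 b  7  7  7  7  7  7  7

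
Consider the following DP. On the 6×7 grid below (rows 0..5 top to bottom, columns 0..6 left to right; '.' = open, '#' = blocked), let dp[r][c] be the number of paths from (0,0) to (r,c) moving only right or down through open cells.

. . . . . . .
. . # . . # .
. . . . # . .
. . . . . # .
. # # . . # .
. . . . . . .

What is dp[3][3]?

11

r\c   0   1   2   3   4   5   6
  0   1   1   1   1   1   1   1
  1   1   2   0   1   2   0   1
  2   1   3   3   4   0   0   1
  3   1   4   7  11  11   0   1
  4   1   0   0  11  22   0   1
  5   1   1   1  12  34  34  35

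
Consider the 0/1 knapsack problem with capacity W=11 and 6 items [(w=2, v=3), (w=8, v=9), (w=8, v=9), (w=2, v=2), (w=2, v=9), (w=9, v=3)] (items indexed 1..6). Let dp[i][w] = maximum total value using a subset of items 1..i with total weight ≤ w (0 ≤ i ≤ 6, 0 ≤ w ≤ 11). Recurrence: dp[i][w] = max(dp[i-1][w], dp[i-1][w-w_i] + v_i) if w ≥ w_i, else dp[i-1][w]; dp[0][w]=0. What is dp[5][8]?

i\w   0   1   2   3   4   5   6   7   8   9  10  11
  0   0   0   0   0   0   0   0   0   0   0   0   0
  1   0   0   3   3   3   3   3   3   3   3   3   3
  2   0   0   3   3   3   3   3   3   9   9  12  12
  3   0   0   3   3   3   3   3   3   9   9  12  12
  4   0   0   3   3   5   5   5   5   9   9  12  12
  5   0   0   9   9  12  12  14  14  14  14  18  18
  6   0   0   9   9  12  12  14  14  14  14  18  18

14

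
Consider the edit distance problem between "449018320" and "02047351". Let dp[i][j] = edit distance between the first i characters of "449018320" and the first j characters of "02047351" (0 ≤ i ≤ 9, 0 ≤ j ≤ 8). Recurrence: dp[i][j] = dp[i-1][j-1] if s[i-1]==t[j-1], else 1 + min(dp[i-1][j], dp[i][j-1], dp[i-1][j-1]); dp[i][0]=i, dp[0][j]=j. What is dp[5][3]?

   ''  0  2  0  4  7  3  5  1
''  0  1  2  3  4  5  6  7  8
 4  1  1  2  3  3  4  5  6  7
 4  2  2  2  3  3  4  5  6  7
 9  3  3  3  3  4  4  5  6  7
 0  4  3  4  3  4  5  5  6  7
 1  5  4  4  4  4  5  6  6  6
 8  6  5  5  5  5  5  6  7  7
 3  7  6  6  6  6  6  5  6  7
 2  8  7  6  7  7  7  6  6  7
 0  9  8  7  6  7  8  7  7  7

4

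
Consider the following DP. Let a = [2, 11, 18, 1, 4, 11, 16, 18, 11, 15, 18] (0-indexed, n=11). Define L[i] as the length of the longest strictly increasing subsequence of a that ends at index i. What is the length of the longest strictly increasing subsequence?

5

   i    0    1    2    3    4    5    6    7    8    9   10
a[i]    2   11   18    1    4   11   16   18   11   15   18
L[i]    1    2    3    1    2    3    4    5    3    4    5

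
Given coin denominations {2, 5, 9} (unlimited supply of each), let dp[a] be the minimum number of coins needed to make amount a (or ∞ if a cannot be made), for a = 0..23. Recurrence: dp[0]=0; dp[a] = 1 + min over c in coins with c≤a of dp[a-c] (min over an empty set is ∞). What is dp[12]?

 a  0  1  2  3  4  5  6  7  8  9 10 11 12 13 14 15 16 17 18 19 20 21 22 23
dp  0  -  1  -  2  1  3  2  4  1  2  2  3  3  2  3  3  4  2  3  3  4  4  3
(- denotes ∞ / unreachable)

3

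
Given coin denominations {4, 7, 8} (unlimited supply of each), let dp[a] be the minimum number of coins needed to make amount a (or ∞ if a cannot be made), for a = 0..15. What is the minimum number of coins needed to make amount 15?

2

 a  0  1  2  3  4  5  6  7  8  9 10 11 12 13 14 15
dp  0  -  -  -  1  -  -  1  1  -  -  2  2  -  2  2
(- denotes ∞ / unreachable)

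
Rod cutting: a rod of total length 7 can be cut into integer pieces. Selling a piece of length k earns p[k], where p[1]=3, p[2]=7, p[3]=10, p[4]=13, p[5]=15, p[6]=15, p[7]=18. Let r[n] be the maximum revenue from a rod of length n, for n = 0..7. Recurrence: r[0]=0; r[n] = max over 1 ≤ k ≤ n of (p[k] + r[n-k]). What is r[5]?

17

   n    0    1    2    3    4    5    6    7
r[n]    0    3    7   10   14   17   21   24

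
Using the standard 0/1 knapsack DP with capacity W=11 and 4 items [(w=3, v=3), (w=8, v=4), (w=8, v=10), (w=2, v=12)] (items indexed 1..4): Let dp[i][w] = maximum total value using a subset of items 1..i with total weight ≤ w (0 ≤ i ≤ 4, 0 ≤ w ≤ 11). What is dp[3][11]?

i\w   0   1   2   3   4   5   6   7   8   9  10  11
  0   0   0   0   0   0   0   0   0   0   0   0   0
  1   0   0   0   3   3   3   3   3   3   3   3   3
  2   0   0   0   3   3   3   3   3   4   4   4   7
  3   0   0   0   3   3   3   3   3  10  10  10  13
  4   0   0  12  12  12  15  15  15  15  15  22  22

13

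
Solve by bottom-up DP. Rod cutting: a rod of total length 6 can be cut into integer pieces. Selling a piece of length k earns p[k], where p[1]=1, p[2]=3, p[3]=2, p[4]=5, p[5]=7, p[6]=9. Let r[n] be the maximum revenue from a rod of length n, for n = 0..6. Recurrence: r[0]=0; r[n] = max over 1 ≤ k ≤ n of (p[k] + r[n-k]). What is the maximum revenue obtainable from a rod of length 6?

   n    0    1    2    3    4    5    6
r[n]    0    1    3    4    6    7    9

9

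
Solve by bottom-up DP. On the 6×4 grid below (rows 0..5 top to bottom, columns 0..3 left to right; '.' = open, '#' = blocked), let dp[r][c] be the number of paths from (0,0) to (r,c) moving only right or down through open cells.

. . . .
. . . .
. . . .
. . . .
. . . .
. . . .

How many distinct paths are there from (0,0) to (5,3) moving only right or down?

56

r\c   0   1   2   3
  0   1   1   1   1
  1   1   2   3   4
  2   1   3   6  10
  3   1   4  10  20
  4   1   5  15  35
  5   1   6  21  56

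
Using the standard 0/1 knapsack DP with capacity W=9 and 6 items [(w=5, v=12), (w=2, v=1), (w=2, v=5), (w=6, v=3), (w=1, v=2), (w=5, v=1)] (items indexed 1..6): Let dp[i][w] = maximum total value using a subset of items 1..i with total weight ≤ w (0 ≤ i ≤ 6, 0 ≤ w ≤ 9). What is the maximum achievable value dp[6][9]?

i\w   0   1   2   3   4   5   6   7   8   9
  0   0   0   0   0   0   0   0   0   0   0
  1   0   0   0   0   0  12  12  12  12  12
  2   0   0   1   1   1  12  12  13  13  13
  3   0   0   5   5   6  12  12  17  17  18
  4   0   0   5   5   6  12  12  17  17  18
  5   0   2   5   7   7  12  14  17  19  19
  6   0   2   5   7   7  12  14  17  19  19

19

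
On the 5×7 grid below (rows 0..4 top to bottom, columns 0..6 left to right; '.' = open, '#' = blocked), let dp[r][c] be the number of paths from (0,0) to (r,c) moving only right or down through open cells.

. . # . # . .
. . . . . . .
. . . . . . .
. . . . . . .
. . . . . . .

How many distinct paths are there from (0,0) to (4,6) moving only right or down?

r\c   0   1   2   3   4   5   6
  0   1   1   0   0   0   0   0
  1   1   2   2   2   2   2   2
  2   1   3   5   7   9  11  13
  3   1   4   9  16  25  36  49
  4   1   5  14  30  55  91 140

140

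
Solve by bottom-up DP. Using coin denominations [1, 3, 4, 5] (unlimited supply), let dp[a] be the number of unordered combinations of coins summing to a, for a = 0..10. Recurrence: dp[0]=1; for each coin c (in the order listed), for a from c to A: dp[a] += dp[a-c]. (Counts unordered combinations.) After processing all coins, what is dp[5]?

4

after  coin     0     1     2     3     4     5     6     7     8     9    10
          1     1     1     1     1     1     1     1     1     1     1     1
          3     1     1     1     2     2     2     3     3     3     4     4
          4     1     1     1     2     3     3     4     5     6     7     8
          5     1     1     1     2     3     4     5     6     8    10    12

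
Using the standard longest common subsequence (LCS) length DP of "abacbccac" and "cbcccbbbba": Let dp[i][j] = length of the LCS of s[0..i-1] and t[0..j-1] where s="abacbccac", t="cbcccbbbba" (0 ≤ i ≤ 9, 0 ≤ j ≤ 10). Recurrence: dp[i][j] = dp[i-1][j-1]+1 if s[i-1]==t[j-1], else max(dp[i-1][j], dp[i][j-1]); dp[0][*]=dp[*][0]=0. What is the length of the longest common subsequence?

   ''  c  b  c  c  c  b  b  b  b  a
''  0  0  0  0  0  0  0  0  0  0  0
 a  0  0  0  0  0  0  0  0  0  0  1
 b  0  0  1  1  1  1  1  1  1  1  1
 a  0  0  1  1  1  1  1  1  1  1  2
 c  0  1  1  2  2  2  2  2  2  2  2
 b  0  1  2  2  2  2  3  3  3  3  3
 c  0  1  2  3  3  3  3  3  3  3  3
 c  0  1  2  3  4  4  4  4  4  4  4
 a  0  1  2  3  4  4  4  4  4  4  5
 c  0  1  2  3  4  5  5  5  5  5  5

5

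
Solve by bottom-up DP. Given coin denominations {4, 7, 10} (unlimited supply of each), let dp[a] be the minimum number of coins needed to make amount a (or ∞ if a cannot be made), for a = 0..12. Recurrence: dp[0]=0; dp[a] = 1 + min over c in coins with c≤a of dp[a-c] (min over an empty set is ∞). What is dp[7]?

1

 a  0  1  2  3  4  5  6  7  8  9 10 11 12
dp  0  -  -  -  1  -  -  1  2  -  1  2  3
(- denotes ∞ / unreachable)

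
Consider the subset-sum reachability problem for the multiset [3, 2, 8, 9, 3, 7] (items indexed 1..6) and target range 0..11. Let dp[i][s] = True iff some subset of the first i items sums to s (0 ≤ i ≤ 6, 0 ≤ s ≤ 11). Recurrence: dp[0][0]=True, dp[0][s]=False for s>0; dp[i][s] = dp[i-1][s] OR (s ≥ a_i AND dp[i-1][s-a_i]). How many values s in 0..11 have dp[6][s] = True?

10

i\s   0   1   2   3   4   5   6   7   8   9  10  11
  0   T   F   F   F   F   F   F   F   F   F   F   F
  1   T   F   F   T   F   F   F   F   F   F   F   F
  2   T   F   T   T   F   T   F   F   F   F   F   F
  3   T   F   T   T   F   T   F   F   T   F   T   T
  4   T   F   T   T   F   T   F   F   T   T   T   T
  5   T   F   T   T   F   T   T   F   T   T   T   T
  6   T   F   T   T   F   T   T   T   T   T   T   T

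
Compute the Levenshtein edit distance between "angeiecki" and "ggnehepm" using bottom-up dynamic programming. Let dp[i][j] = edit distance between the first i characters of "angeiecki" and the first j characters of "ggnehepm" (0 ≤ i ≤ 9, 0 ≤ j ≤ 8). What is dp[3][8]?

7

   ''  g  g  n  e  h  e  p  m
''  0  1  2  3  4  5  6  7  8
 a  1  1  2  3  4  5  6  7  8
 n  2  2  2  2  3  4  5  6  7
 g  3  2  2  3  3  4  5  6  7
 e  4  3  3  3  3  4  4  5  6
 i  5  4  4  4  4  4  5  5  6
 e  6  5  5  5  4  5  4  5  6
 c  7  6  6  6  5  5  5  5  6
 k  8  7  7  7  6  6  6  6  6
 i  9  8  8  8  7  7  7  7  7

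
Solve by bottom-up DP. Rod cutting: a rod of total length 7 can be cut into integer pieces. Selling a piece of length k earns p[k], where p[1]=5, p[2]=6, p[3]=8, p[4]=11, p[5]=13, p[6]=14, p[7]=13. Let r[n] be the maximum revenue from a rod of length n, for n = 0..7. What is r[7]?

35

   n    0    1    2    3    4    5    6    7
r[n]    0    5   10   15   20   25   30   35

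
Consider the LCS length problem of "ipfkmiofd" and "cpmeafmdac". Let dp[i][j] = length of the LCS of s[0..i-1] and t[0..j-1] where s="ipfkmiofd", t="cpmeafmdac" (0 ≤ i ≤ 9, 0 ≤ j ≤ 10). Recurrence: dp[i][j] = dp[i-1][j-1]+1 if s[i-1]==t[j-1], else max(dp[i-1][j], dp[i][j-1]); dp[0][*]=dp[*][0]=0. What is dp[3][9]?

2

   ''  c  p  m  e  a  f  m  d  a  c
''  0  0  0  0  0  0  0  0  0  0  0
 i  0  0  0  0  0  0  0  0  0  0  0
 p  0  0  1  1  1  1  1  1  1  1  1
 f  0  0  1  1  1  1  2  2  2  2  2
 k  0  0  1  1  1  1  2  2  2  2  2
 m  0  0  1  2  2  2  2  3  3  3  3
 i  0  0  1  2  2  2  2  3  3  3  3
 o  0  0  1  2  2  2  2  3  3  3  3
 f  0  0  1  2  2  2  3  3  3  3  3
 d  0  0  1  2  2  2  3  3  4  4  4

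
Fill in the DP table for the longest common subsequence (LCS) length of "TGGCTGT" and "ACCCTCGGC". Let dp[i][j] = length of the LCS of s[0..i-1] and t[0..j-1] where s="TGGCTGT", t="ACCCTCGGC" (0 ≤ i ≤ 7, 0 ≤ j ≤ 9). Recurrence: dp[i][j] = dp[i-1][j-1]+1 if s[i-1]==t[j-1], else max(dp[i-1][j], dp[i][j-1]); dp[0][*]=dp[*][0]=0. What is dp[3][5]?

1

   ''  A  C  C  C  T  C  G  G  C
''  0  0  0  0  0  0  0  0  0  0
 T  0  0  0  0  0  1  1  1  1  1
 G  0  0  0  0  0  1  1  2  2  2
 G  0  0  0  0  0  1  1  2  3  3
 C  0  0  1  1  1  1  2  2  3  4
 T  0  0  1  1  1  2  2  2  3  4
 G  0  0  1  1  1  2  2  3  3  4
 T  0  0  1  1  1  2  2  3  3  4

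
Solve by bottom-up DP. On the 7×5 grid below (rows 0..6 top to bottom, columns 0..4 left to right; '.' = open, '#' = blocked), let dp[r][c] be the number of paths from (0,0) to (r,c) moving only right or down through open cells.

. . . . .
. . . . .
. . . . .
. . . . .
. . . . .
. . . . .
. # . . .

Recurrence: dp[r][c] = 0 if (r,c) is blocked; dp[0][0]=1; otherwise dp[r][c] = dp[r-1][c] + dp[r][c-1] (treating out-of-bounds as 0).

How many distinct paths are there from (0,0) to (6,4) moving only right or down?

203

r\c   0   1   2   3   4
  0   1   1   1   1   1
  1   1   2   3   4   5
  2   1   3   6  10  15
  3   1   4  10  20  35
  4   1   5  15  35  70
  5   1   6  21  56 126
  6   1   0  21  77 203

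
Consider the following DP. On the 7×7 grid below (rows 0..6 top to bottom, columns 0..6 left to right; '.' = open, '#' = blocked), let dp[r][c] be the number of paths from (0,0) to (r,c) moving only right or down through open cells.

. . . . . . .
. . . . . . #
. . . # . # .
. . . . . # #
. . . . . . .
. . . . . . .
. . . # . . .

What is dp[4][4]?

40

r\c   0   1   2   3   4   5   6
  0   1   1   1   1   1   1   1
  1   1   2   3   4   5   6   0
  2   1   3   6   0   5   0   0
  3   1   4  10  10  15   0   0
  4   1   5  15  25  40  40  40
  5   1   6  21  46  86 126 166
  6   1   7  28   0  86 212 378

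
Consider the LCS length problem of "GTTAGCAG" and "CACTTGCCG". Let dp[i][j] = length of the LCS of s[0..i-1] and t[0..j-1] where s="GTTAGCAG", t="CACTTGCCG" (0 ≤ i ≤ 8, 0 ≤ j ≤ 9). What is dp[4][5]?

2

   ''  C  A  C  T  T  G  C  C  G
''  0  0  0  0  0  0  0  0  0  0
 G  0  0  0  0  0  0  1  1  1  1
 T  0  0  0  0  1  1  1  1  1  1
 T  0  0  0  0  1  2  2  2  2  2
 A  0  0  1  1  1  2  2  2  2  2
 G  0  0  1  1  1  2  3  3  3  3
 C  0  1  1  2  2  2  3  4  4  4
 A  0  1  2  2  2  2  3  4  4  4
 G  0  1  2  2  2  2  3  4  4  5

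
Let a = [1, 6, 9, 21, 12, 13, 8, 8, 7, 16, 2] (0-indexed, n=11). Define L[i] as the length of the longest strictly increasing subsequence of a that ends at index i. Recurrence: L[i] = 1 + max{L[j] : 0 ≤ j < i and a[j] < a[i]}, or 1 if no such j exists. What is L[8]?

3

   i    0    1    2    3    4    5    6    7    8    9   10
a[i]    1    6    9   21   12   13    8    8    7   16    2
L[i]    1    2    3    4    4    5    3    3    3    6    2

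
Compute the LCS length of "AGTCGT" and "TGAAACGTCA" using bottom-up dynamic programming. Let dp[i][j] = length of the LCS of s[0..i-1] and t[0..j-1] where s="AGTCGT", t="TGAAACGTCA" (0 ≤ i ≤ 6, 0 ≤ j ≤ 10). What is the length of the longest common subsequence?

   ''  T  G  A  A  A  C  G  T  C  A
''  0  0  0  0  0  0  0  0  0  0  0
 A  0  0  0  1  1  1  1  1  1  1  1
 G  0  0  1  1  1  1  1  2  2  2  2
 T  0  1  1  1  1  1  1  2  3  3  3
 C  0  1  1  1  1  1  2  2  3  4  4
 G  0  1  2  2  2  2  2  3  3  4  4
 T  0  1  2  2  2  2  2  3  4  4  4

4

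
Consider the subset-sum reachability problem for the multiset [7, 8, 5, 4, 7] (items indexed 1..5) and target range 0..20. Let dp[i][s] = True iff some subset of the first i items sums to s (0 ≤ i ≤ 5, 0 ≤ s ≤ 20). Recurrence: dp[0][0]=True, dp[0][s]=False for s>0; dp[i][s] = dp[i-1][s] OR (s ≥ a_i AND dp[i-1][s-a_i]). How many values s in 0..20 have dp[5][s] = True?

i\s   0   1   2   3   4   5   6   7   8   9  10  11  12  13  14  15  16  17  18  19  20
  0   T   F   F   F   F   F   F   F   F   F   F   F   F   F   F   F   F   F   F   F   F
  1   T   F   F   F   F   F   F   T   F   F   F   F   F   F   F   F   F   F   F   F   F
  2   T   F   F   F   F   F   F   T   T   F   F   F   F   F   F   T   F   F   F   F   F
  3   T   F   F   F   F   T   F   T   T   F   F   F   T   T   F   T   F   F   F   F   T
  4   T   F   F   F   T   T   F   T   T   T   F   T   T   T   F   T   T   T   F   T   T
  5   T   F   F   F   T   T   F   T   T   T   F   T   T   T   T   T   T   T   T   T   T

16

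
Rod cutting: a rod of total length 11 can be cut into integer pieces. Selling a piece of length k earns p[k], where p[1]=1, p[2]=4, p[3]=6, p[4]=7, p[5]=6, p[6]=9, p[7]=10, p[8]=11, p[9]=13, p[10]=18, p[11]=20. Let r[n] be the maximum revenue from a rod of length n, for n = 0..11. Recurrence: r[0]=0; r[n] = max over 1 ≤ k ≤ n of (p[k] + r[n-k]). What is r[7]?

   n    0    1    2    3    4    5    6    7    8    9   10   11
r[n]    0    1    4    6    8   10   12   14   16   18   20   22

14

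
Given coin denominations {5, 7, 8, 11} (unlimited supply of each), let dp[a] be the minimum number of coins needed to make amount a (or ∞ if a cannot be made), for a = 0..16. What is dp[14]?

2

 a  0  1  2  3  4  5  6  7  8  9 10 11 12 13 14 15 16
dp  0  -  -  -  -  1  -  1  1  -  2  1  2  2  2  2  2
(- denotes ∞ / unreachable)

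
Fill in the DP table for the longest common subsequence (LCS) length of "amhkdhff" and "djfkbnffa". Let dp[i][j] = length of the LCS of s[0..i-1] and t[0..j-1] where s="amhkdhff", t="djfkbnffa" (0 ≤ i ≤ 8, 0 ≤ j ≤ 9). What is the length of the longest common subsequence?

3

   ''  d  j  f  k  b  n  f  f  a
''  0  0  0  0  0  0  0  0  0  0
 a  0  0  0  0  0  0  0  0  0  1
 m  0  0  0  0  0  0  0  0  0  1
 h  0  0  0  0  0  0  0  0  0  1
 k  0  0  0  0  1  1  1  1  1  1
 d  0  1  1  1  1  1  1  1  1  1
 h  0  1  1  1  1  1  1  1  1  1
 f  0  1  1  2  2  2  2  2  2  2
 f  0  1  1  2  2  2  2  3  3  3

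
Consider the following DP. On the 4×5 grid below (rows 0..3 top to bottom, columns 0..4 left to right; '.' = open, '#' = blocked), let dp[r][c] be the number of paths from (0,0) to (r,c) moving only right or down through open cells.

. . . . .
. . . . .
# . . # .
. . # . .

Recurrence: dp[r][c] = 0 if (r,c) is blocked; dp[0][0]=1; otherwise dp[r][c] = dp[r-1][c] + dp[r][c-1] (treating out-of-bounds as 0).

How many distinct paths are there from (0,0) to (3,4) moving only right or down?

5

r\c   0   1   2   3   4
  0   1   1   1   1   1
  1   1   2   3   4   5
  2   0   2   5   0   5
  3   0   2   0   0   5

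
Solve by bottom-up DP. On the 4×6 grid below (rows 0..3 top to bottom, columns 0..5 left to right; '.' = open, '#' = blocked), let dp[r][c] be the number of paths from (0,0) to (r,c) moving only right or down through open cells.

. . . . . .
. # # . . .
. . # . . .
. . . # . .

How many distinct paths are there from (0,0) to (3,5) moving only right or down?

r\c   0   1   2   3   4   5
  0   1   1   1   1   1   1
  1   1   0   0   1   2   3
  2   1   1   0   1   3   6
  3   1   2   2   0   3   9

9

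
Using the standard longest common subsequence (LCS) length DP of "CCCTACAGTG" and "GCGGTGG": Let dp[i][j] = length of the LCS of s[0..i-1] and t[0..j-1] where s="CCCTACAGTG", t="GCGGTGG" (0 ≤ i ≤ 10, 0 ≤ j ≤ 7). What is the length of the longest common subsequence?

4

   ''  G  C  G  G  T  G  G
''  0  0  0  0  0  0  0  0
 C  0  0  1  1  1  1  1  1
 C  0  0  1  1  1  1  1  1
 C  0  0  1  1  1  1  1  1
 T  0  0  1  1  1  2  2  2
 A  0  0  1  1  1  2  2  2
 C  0  0  1  1  1  2  2  2
 A  0  0  1  1  1  2  2  2
 G  0  1  1  2  2  2  3  3
 T  0  1  1  2  2  3  3  3
 G  0  1  1  2  3  3  4  4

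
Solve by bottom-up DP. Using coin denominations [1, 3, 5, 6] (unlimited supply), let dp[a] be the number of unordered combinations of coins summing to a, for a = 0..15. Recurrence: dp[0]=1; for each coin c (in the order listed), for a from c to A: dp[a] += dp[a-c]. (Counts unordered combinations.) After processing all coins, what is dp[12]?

14

after  coin     0     1     2     3     4     5     6     7     8     9    10    11    12    13    14    15
          1     1     1     1     1     1     1     1     1     1     1     1     1     1     1     1     1
          3     1     1     1     2     2     2     3     3     3     4     4     4     5     5     5     6
          5     1     1     1     2     2     3     4     4     5     6     7     8     9    10    11    13
          6     1     1     1     2     2     3     5     5     6     8     9    11    14    15    17    21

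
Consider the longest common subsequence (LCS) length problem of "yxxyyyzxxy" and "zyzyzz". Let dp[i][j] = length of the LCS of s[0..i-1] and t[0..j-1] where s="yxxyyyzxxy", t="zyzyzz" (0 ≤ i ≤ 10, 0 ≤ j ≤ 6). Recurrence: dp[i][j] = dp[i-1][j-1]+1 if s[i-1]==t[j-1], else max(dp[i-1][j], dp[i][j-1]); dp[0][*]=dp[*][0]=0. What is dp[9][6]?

   ''  z  y  z  y  z  z
''  0  0  0  0  0  0  0
 y  0  0  1  1  1  1  1
 x  0  0  1  1  1  1  1
 x  0  0  1  1  1  1  1
 y  0  0  1  1  2  2  2
 y  0  0  1  1  2  2  2
 y  0  0  1  1  2  2  2
 z  0  1  1  2  2  3  3
 x  0  1  1  2  2  3  3
 x  0  1  1  2  2  3  3
 y  0  1  2  2  3  3  3

3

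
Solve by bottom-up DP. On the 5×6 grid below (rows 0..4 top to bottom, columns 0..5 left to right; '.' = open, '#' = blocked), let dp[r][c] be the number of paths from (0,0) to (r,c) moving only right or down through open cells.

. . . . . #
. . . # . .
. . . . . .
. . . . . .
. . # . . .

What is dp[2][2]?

6

r\c   0   1   2   3   4   5
  0   1   1   1   1   1   0
  1   1   2   3   0   1   1
  2   1   3   6   6   7   8
  3   1   4  10  16  23  31
  4   1   5   0  16  39  70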